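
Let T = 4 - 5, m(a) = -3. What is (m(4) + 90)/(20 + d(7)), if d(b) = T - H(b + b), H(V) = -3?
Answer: 87/22 ≈ 3.9545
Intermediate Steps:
T = -1
d(b) = 2 (d(b) = -1 - 1*(-3) = -1 + 3 = 2)
(m(4) + 90)/(20 + d(7)) = (-3 + 90)/(20 + 2) = 87/22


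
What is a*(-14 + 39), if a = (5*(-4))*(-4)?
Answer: 2000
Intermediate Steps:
a = 80 (a = -20*(-4) = 80)
a*(-14 + 39) = 80*(-14 + 39) = 80*25 = 2000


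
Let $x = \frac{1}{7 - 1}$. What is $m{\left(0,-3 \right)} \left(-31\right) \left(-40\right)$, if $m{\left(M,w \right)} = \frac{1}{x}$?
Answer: $7440$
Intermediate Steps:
$x = \frac{1}{6} \approx 0.16667$
$m{\left(M,w \right)} = 6$ ($m{\left(M,w \right)} = \frac{1}{\frac{1}{6}} = 6$)
$m{\left(0,-3 \right)} \left(-31\right) \left(-40\right) = 6 \left(-31\right) \left(-40\right) = \left(-186\right) \left(-40\right) = 7440$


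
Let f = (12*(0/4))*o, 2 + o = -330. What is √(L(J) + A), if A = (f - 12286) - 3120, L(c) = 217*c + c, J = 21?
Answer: 2*I*√2707 ≈ 104.06*I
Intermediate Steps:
o = -332 (o = -2 - 330 = -332)
f = 0 (f = (12*(0/4))*(-332) = (12*(0*(¼)))*(-332) = (12*0)*(-332) = 0*(-332) = 0)
L(c) = 218*c
A = -15406 (A = (0 - 12286) - 3120 = -12286 - 3120 = -15406)
√(L(J) + A) = √(218*21 - 15406) = √(4578 - 15406) = √(-10828) = 2*I*√2707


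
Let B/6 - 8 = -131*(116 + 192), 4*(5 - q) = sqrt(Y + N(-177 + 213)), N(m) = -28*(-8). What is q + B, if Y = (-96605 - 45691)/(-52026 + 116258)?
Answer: -242035 - sqrt(291781889)/4588 ≈ -2.4204e+5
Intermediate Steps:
N(m) = 224
Y = -2541/1147 (Y = -142296/64232 = -142296*1/64232 = -2541/1147 ≈ -2.2153)
q = 5 - sqrt(291781889)/4588 (q = 5 - sqrt(-2541/1147 + 224)/4 = 5 - sqrt(291781889)/4588 ≈ 1.2769)
B = -242040 (B = 48 + 6*(-131*(116 + 192)) = 48 + 6*(-131*308) = 48 + 6*(-40348) = 48 - 242088 = -242040)
q + B = (5 - sqrt(291781889)/4588) - 242040 = -242035 - sqrt(291781889)/4588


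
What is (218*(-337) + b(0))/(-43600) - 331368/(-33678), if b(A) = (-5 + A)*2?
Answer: 705090397/61181700 ≈ 11.525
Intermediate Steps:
b(A) = -10 + 2*A
(218*(-337) + b(0))/(-43600) - 331368/(-33678) = (218*(-337) + (-10 + 2*0))/(-43600) - 331368/(-33678) = (-73466 + (-10 + 0))*(-1/43600) - 331368*(-1/33678) = (-73466 - 10)*(-1/43600) + 55228/5613 = -73476*(-1/43600) + 55228/5613 = 18369/10900 + 55228/5613 = 705090397/61181700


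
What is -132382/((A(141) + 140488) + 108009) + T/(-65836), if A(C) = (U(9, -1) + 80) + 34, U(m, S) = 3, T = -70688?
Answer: 1107315635/2045968913 ≈ 0.54122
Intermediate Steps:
A(C) = 117 (A(C) = (3 + 80) + 34 = 83 + 34 = 117)
-132382/((A(141) + 140488) + 108009) + T/(-65836) = -132382/((117 + 140488) + 108009) - 70688/(-65836) = -132382/(140605 + 108009) - 70688*(-1/65836) = -132382/248614 + 17672/16459 = -132382*1/248614 + 17672/16459 = -66191/124307 + 17672/16459 = 1107315635/2045968913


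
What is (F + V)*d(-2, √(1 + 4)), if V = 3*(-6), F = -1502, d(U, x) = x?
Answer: -1520*√5 ≈ -3398.8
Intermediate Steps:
V = -18
(F + V)*d(-2, √(1 + 4)) = (-1502 - 18)*√(1 + 4) = -1520*√5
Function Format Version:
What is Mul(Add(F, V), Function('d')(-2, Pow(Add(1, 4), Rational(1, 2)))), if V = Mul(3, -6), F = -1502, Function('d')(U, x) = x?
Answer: Mul(-1520, Pow(5, Rational(1, 2))) ≈ -3398.8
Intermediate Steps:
V = -18
Mul(Add(F, V), Function('d')(-2, Pow(Add(1, 4), Rational(1, 2)))) = Mul(Add(-1502, -18), Pow(Add(1, 4), Rational(1, 2))) = Mul(-1520, Pow(5, Rational(1, 2)))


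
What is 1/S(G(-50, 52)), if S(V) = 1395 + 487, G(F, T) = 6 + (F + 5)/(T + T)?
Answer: 1/1882 ≈ 0.00053135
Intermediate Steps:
G(F, T) = 6 + (5 + F)/(2*T) (G(F, T) = 6 + (5 + F)/((2*T)) = 6 + (5 + F)*(1/(2*T)) = 6 + (5 + F)/(2*T))
S(V) = 1882
1/S(G(-50, 52)) = 1/1882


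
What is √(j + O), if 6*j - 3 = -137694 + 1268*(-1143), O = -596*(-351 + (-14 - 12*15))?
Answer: √241270/2 ≈ 245.60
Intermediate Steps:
O = 324820 (O = -596*(-351 + (-14 - 180)) = -596*(-351 - 194) = -596*(-545) = 324820)
j = -529005/2 (j = ½ + (-137694 + 1268*(-1143))/6 = ½ + (-137694 - 1449324)/6 = ½ + (⅙)*(-1587018) = ½ - 264503 = -529005/2 ≈ -2.6450e+5)
√(j + O) = √(-529005/2 + 324820) = √(120635/2) = √241270/2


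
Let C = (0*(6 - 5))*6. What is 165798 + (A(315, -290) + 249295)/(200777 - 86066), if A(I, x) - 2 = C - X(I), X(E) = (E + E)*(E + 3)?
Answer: 6339634445/38237 ≈ 1.6580e+5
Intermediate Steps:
C = 0 (C = (0*1)*6 = 0*6 = 0)
X(E) = 2*E*(3 + E) (X(E) = (2*E)*(3 + E) = 2*E*(3 + E))
A(I, x) = 2 - 2*I*(3 + I) (A(I, x) = 2 + (0 - 2*I*(3 + I)) = 2 - 2*I*(3 + I))
165798 + (A(315, -290) + 249295)/(200777 - 86066) = 165798 + ((2 - 2*315*(3 + 315)) + 249295)/(200777 - 86066) = 165798 + ((2 - 2*315*318) + 249295)/114711 = 165798 + ((2 - 200340) + 249295)*(1/114711) = 165798 + (-200338 + 249295)*(1/114711) = 165798 + 48957*(1/114711) = 165798 + 16319/38237 = 6339634445/38237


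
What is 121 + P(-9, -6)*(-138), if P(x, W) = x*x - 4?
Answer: -10505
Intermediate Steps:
P(x, W) = -4 + x² (P(x, W) = x² - 4 = -4 + x²)
121 + P(-9, -6)*(-138) = 121 + (-4 + (-9)²)*(-138) = 121 + (-4 + 81)*(-138) = 121 + 77*(-138) = 121 - 10626 = -10505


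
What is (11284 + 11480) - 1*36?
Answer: 22728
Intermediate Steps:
(11284 + 11480) - 1*36 = 22764 - 36 = 22728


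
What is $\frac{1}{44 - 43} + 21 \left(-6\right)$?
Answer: $-125$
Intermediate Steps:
$\frac{1}{44 - 43} + 21 \left(-6\right) = 1^{-1} - 126 = 1 - 126 = -125$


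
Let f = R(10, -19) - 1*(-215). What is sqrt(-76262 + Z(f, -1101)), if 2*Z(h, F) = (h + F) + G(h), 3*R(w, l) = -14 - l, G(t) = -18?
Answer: I*sqrt(2761674)/6 ≈ 276.97*I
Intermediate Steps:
R(w, l) = -14/3 - l/3 (R(w, l) = (-14 - l)/3 = -14/3 - l/3)
f = 650/3 (f = (-14/3 - 1/3*(-19)) - 1*(-215) = (-14/3 + 19/3) + 215 = 5/3 + 215 = 650/3 ≈ 216.67)
Z(h, F) = -9 + F/2 + h/2 (Z(h, F) = ((h + F) - 18)/2 = ((F + h) - 18)/2 = (-18 + F + h)/2 = -9 + F/2 + h/2)
sqrt(-76262 + Z(f, -1101)) = sqrt(-76262 + (-9 + (1/2)*(-1101) + (1/2)*(650/3))) = sqrt(-76262 + (-9 - 1101/2 + 325/3)) = sqrt(-76262 - 2707/6) = sqrt(-460279/6) = I*sqrt(2761674)/6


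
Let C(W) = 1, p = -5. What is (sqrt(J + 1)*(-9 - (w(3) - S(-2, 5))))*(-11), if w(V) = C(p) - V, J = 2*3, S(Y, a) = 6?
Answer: 11*sqrt(7) ≈ 29.103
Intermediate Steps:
J = 6
w(V) = 1 - V
(sqrt(J + 1)*(-9 - (w(3) - S(-2, 5))))*(-11) = (sqrt(6 + 1)*(-9 - ((1 - 1*3) - 1*6)))*(-11) = (sqrt(7)*(-9 - ((1 - 3) - 6)))*(-11) = (sqrt(7)*(-9 - (-2 - 6)))*(-11) = (sqrt(7)*(-9 - 1*(-8)))*(-11) = (sqrt(7)*(-9 + 8))*(-11) = (sqrt(7)*(-1))*(-11) = -sqrt(7)*(-11) = 11*sqrt(7)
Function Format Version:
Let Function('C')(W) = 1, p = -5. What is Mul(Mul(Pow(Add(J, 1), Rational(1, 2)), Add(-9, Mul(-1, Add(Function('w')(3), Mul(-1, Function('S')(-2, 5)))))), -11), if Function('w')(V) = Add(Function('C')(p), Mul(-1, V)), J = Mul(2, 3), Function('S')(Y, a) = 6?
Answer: Mul(11, Pow(7, Rational(1, 2))) ≈ 29.103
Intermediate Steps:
J = 6
Function('w')(V) = Add(1, Mul(-1, V))
Mul(Mul(Pow(Add(J, 1), Rational(1, 2)), Add(-9, Mul(-1, Add(Function('w')(3), Mul(-1, Function('S')(-2, 5)))))), -11) = Mul(Mul(Pow(Add(6, 1), Rational(1, 2)), Add(-9, Mul(-1, Add(Add(1, Mul(-1, 3)), Mul(-1, 6))))), -11) = Mul(Mul(Pow(7, Rational(1, 2)), Add(-9, Mul(-1, Add(Add(1, -3), -6)))), -11) = Mul(Mul(Pow(7, Rational(1, 2)), Add(-9, Mul(-1, Add(-2, -6)))), -11) = Mul(Mul(Pow(7, Rational(1, 2)), Add(-9, Mul(-1, -8))), -11) = Mul(Mul(Pow(7, Rational(1, 2)), Add(-9, 8)), -11) = Mul(Mul(Pow(7, Rational(1, 2)), -1), -11) = Mul(Mul(-1, Pow(7, Rational(1, 2))), -11) = Mul(11, Pow(7, Rational(1, 2)))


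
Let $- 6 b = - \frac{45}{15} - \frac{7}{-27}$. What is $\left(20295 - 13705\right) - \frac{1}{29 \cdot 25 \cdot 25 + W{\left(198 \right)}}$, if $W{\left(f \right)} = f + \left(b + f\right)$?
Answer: $\frac{9886568339}{1500238} \approx 6590.0$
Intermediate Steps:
$b = \frac{37}{81}$ ($b = - \frac{- \frac{45}{15} - \frac{7}{-27}}{6} = - \frac{\left(-45\right) \frac{1}{15} - - \frac{7}{27}}{6} = - \frac{-3 + \frac{7}{27}}{6} = \left(- \frac{1}{6}\right) \left(- \frac{74}{27}\right) = \frac{37}{81} \approx 0.45679$)
$W{\left(f \right)} = \frac{37}{81} + 2 f$ ($W{\left(f \right)} = f + \left(\frac{37}{81} + f\right) = \frac{37}{81} + 2 f$)
$\left(20295 - 13705\right) - \frac{1}{29 \cdot 25 \cdot 25 + W{\left(198 \right)}} = \left(20295 - 13705\right) - \frac{1}{29 \cdot 25 \cdot 25 + \left(\frac{37}{81} + 2 \cdot 198\right)} = 6590 - \frac{1}{725 \cdot 25 + \left(\frac{37}{81} + 396\right)} = 6590 - \frac{1}{18125 + \frac{32113}{81}} = 6590 - \frac{1}{\frac{1500238}{81}} = 6590 - \frac{81}{1500238} = \frac{9886568339}{1500238}$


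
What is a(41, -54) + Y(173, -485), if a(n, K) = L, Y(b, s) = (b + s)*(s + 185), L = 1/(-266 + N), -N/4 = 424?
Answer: 183643199/1962 ≈ 93600.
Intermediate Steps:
N = -1696 (N = -4*424 = -1696)
L = -1/1962 (L = 1/(-266 - 1696) = 1/(-1962) = -1/1962 ≈ -0.00050968)
Y(b, s) = (185 + s)*(b + s) (Y(b, s) = (b + s)*(185 + s) = (185 + s)*(b + s))
a(n, K) = -1/1962
a(41, -54) + Y(173, -485) = -1/1962 + ((-485)**2 + 185*173 + 185*(-485) + 173*(-485)) = -1/1962 + (235225 + 32005 - 89725 - 83905) = -1/1962 + 93600 = 183643199/1962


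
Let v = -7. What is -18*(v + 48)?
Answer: -738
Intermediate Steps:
-18*(v + 48) = -18*(-7 + 48) = -18*41 = -738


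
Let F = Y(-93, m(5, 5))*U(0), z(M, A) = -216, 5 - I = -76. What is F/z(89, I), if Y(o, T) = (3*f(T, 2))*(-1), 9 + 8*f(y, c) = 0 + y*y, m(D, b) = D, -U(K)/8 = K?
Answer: 0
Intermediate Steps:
U(K) = -8*K
I = 81 (I = 5 - 1*(-76) = 5 + 76 = 81)
f(y, c) = -9/8 + y**2/8 (f(y, c) = -9/8 + (0 + y*y)/8 = -9/8 + (0 + y**2)/8 = -9/8 + y**2/8)
Y(o, T) = 27/8 - 3*T**2/8 (Y(o, T) = (3*(-9/8 + T**2/8))*(-1) = (-27/8 + 3*T**2/8)*(-1) = 27/8 - 3*T**2/8)
F = 0 (F = (27/8 - 3/8*5**2)*(-8*0) = (27/8 - 3/8*25)*0 = (27/8 - 75/8)*0 = -6*0 = 0)
F/z(89, I) = 0/(-216) = 0*(-1/216) = 0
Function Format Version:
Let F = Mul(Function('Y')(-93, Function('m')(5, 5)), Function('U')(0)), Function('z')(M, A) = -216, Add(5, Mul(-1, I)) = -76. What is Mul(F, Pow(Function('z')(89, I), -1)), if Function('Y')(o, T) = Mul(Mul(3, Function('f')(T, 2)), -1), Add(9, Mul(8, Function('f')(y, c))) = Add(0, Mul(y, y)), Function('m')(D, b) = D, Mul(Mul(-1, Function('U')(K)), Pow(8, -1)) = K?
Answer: 0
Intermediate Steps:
Function('U')(K) = Mul(-8, K)
I = 81 (I = Add(5, Mul(-1, -76)) = Add(5, 76) = 81)
Function('f')(y, c) = Add(Rational(-9, 8), Mul(Rational(1, 8), Pow(y, 2))) (Function('f')(y, c) = Add(Rational(-9, 8), Mul(Rational(1, 8), Add(0, Mul(y, y)))) = Add(Rational(-9, 8), Mul(Rational(1, 8), Add(0, Pow(y, 2)))) = Add(Rational(-9, 8), Mul(Rational(1, 8), Pow(y, 2))))
Function('Y')(o, T) = Add(Rational(27, 8), Mul(Rational(-3, 8), Pow(T, 2))) (Function('Y')(o, T) = Mul(Mul(3, Add(Rational(-9, 8), Mul(Rational(1, 8), Pow(T, 2)))), -1) = Mul(Add(Rational(-27, 8), Mul(Rational(3, 8), Pow(T, 2))), -1) = Add(Rational(27, 8), Mul(Rational(-3, 8), Pow(T, 2))))
F = 0 (F = Mul(Add(Rational(27, 8), Mul(Rational(-3, 8), Pow(5, 2))), Mul(-8, 0)) = Mul(Add(Rational(27, 8), Mul(Rational(-3, 8), 25)), 0) = Mul(Add(Rational(27, 8), Rational(-75, 8)), 0) = Mul(-6, 0) = 0)
Mul(F, Pow(Function('z')(89, I), -1)) = Mul(0, Pow(-216, -1)) = Mul(0, Rational(-1, 216)) = 0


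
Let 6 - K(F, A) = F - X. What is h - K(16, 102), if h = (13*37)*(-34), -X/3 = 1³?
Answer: -16341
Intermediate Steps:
X = -3 (X = -3*1³ = -3*1 = -3)
h = -16354 (h = 481*(-34) = -16354)
K(F, A) = 3 - F (K(F, A) = 6 - (F - 1*(-3)) = 6 - (F + 3) = 6 - (3 + F) = 6 + (-3 - F) = 3 - F)
h - K(16, 102) = -16354 - (3 - 1*16) = -16354 - (3 - 16) = -16354 - 1*(-13) = -16354 + 13 = -16341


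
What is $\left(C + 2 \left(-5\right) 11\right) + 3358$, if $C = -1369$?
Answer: $1879$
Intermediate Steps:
$\left(C + 2 \left(-5\right) 11\right) + 3358 = \left(-1369 + 2 \left(-5\right) 11\right) + 3358 = \left(-1369 - 110\right) + 3358 = -1479 + 3358 = 1879$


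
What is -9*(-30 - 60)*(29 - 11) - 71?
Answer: 14509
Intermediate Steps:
-9*(-30 - 60)*(29 - 11) - 71 = -(-810)*18 - 71 = -9*(-1620) - 71 = 14580 - 71 = 14509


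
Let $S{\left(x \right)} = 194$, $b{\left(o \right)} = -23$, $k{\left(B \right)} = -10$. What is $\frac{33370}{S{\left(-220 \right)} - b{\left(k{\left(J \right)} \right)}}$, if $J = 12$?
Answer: $\frac{33370}{217} \approx 153.78$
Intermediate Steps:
$\frac{33370}{S{\left(-220 \right)} - b{\left(k{\left(J \right)} \right)}} = \frac{33370}{194 - -23} = \frac{33370}{194 + 23} = \frac{33370}{217}$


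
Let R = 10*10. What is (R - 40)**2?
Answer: 3600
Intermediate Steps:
R = 100
(R - 40)**2 = (100 - 40)**2 = 60**2 = 3600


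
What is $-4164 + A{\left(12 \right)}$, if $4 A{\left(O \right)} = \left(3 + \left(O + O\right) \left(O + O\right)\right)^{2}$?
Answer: $\frac{318585}{4} \approx 79646.0$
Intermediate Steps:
$A{\left(O \right)} = \frac{\left(3 + 4 O^{2}\right)^{2}}{4}$ ($A{\left(O \right)} = \frac{\left(3 + \left(O + O\right) \left(O + O\right)\right)^{2}}{4} = \frac{\left(3 + 2 O 2 O\right)^{2}}{4} = \frac{\left(3 + 4 O^{2}\right)^{2}}{4}$)
$-4164 + A{\left(12 \right)} = -4164 + \frac{\left(3 + 4 \cdot 12^{2}\right)^{2}}{4} = -4164 + \frac{\left(3 + 4 \cdot 144\right)^{2}}{4} = -4164 + \frac{\left(3 + 576\right)^{2}}{4} = -4164 + \frac{579^{2}}{4} = -4164 + \frac{1}{4} \cdot 335241 = -4164 + \frac{335241}{4} = \frac{318585}{4}$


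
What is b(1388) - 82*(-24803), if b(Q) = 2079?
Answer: 2035925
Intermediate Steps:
b(1388) - 82*(-24803) = 2079 - 82*(-24803) = 2079 + 2033846 = 2035925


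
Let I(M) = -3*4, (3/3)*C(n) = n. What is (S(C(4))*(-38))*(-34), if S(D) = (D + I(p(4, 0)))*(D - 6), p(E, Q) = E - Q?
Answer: 20672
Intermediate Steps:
C(n) = n
I(M) = -12
S(D) = (-12 + D)*(-6 + D) (S(D) = (D - 12)*(D - 6) = (-12 + D)*(-6 + D))
(S(C(4))*(-38))*(-34) = ((72 + 4² - 18*4)*(-38))*(-34) = ((72 + 16 - 72)*(-38))*(-34) = (16*(-38))*(-34) = -608*(-34) = 20672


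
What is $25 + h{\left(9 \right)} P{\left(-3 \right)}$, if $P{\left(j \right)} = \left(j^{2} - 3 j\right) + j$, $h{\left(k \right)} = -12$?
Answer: $-155$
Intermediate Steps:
$P{\left(j \right)} = j^{2} - 2 j$
$25 + h{\left(9 \right)} P{\left(-3 \right)} = 25 - 12 \left(- 3 \left(-2 - 3\right)\right) = 25 - 12 \left(\left(-3\right) \left(-5\right)\right) = 25 - 180 = -155$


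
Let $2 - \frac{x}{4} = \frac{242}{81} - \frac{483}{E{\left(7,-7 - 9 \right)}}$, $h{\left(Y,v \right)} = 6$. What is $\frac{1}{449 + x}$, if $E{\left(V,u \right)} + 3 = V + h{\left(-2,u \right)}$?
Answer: $\frac{405}{258491} \approx 0.0015668$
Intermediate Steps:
$E{\left(V,u \right)} = 3 + V$ ($E{\left(V,u \right)} = -3 + \left(V + 6\right) = -3 + \left(6 + V\right) = 3 + V$)
$x = \frac{76646}{405}$ ($x = 8 - 4 \left(\frac{242}{81} - \frac{483}{3 + 7}\right) = 8 - 4 \left(242 \cdot \frac{1}{81} - \frac{483}{10}\right) = 8 - 4 \left(\frac{242}{81} - \frac{483}{10}\right) = 8 - - \frac{73406}{405} = 8 + \frac{73406}{405} = \frac{76646}{405} \approx 189.25$)
$\frac{1}{449 + x} = \frac{1}{449 + \frac{76646}{405}} = \frac{1}{\frac{258491}{405}} = \frac{405}{258491}$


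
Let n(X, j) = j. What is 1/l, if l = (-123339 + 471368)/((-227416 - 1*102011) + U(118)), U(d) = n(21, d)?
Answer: -329309/348029 ≈ -0.94621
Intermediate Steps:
U(d) = d
l = -348029/329309 (l = (-123339 + 471368)/((-227416 - 1*102011) + 118) = 348029/((-227416 - 102011) + 118) = 348029/(-329427 + 118) = 348029/(-329309) = 348029*(-1/329309) = -348029/329309 ≈ -1.0568)
1/l = 1/(-348029/329309) = -329309/348029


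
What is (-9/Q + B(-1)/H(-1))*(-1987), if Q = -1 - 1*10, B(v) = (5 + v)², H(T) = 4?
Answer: -105311/11 ≈ -9573.7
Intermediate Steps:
Q = -11 (Q = -1 - 10 = -11)
(-9/Q + B(-1)/H(-1))*(-1987) = (-9/(-11) + (5 - 1)²/4)*(-1987) = (-9*(-1/11) + 4²*(¼))*(-1987) = (9/11 + 16*(¼))*(-1987) = (9/11 + 4)*(-1987) = (53/11)*(-1987) = -105311/11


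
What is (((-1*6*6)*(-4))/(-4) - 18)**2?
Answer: 2916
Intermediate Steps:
(((-1*6*6)*(-4))/(-4) - 18)**2 = ((-6*6*(-4))*(-1/4) - 18)**2 = (-36*(-4)*(-1/4) - 18)**2 = (144*(-1/4) - 18)**2 = (-36 - 18)**2 = (-54)**2 = 2916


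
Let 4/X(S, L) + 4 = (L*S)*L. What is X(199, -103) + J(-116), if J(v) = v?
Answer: -244897688/2111187 ≈ -116.00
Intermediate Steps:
X(S, L) = 4/(-4 + S*L²) (X(S, L) = 4/(-4 + (L*S)*L) = 4/(-4 + S*L²))
X(199, -103) + J(-116) = 4/(-4 + 199*(-103)²) - 116 = 4/(-4 + 199*10609) - 116 = 4/(-4 + 2111191) - 116 = 4/2111187 - 116 = -244897688/2111187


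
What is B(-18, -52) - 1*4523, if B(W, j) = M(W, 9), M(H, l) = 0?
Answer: -4523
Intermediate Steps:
B(W, j) = 0
B(-18, -52) - 1*4523 = 0 - 1*4523 = 0 - 4523 = -4523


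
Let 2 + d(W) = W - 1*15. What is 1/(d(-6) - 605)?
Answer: -1/628 ≈ -0.0015924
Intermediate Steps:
d(W) = -17 + W (d(W) = -2 + (W - 1*15) = -2 + (W - 15) = -2 + (-15 + W) = -17 + W)
1/(d(-6) - 605) = 1/((-17 - 6) - 605) = 1/(-23 - 605) = 1/(-628) = -1/628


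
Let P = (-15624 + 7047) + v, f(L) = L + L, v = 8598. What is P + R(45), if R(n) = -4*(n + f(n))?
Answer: -519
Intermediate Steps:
f(L) = 2*L
P = 21 (P = (-15624 + 7047) + 8598 = -8577 + 8598 = 21)
R(n) = -12*n (R(n) = -4*(n + 2*n) = -12*n)
P + R(45) = 21 - 12*45 = 21 - 540 = -519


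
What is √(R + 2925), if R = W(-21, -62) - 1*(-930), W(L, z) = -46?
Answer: √3809 ≈ 61.717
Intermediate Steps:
R = 884 (R = -46 - 1*(-930) = -46 + 930 = 884)
√(R + 2925) = √(884 + 2925) = √3809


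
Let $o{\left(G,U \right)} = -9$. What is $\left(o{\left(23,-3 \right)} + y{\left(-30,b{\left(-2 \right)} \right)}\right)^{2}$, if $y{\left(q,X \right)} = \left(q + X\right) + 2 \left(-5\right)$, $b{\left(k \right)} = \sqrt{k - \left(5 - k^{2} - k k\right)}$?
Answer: $2304$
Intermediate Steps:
$b{\left(k \right)} = \sqrt{-5 + k + 2 k^{2}}$ ($b{\left(k \right)} = \sqrt{k + \left(\left(k^{2} + k^{2}\right) - 5\right)} = \sqrt{k + \left(2 k^{2} - 5\right)} = \sqrt{k + \left(-5 + 2 k^{2}\right)} = \sqrt{-5 + k + 2 k^{2}}$)
$y{\left(q,X \right)} = -10 + X + q$ ($y{\left(q,X \right)} = \left(X + q\right) - 10 = -10 + X + q$)
$\left(o{\left(23,-3 \right)} + y{\left(-30,b{\left(-2 \right)} \right)}\right)^{2} = \left(-9 - \left(40 - \sqrt{-5 - 2 + 2 \left(-2\right)^{2}}\right)\right)^{2} = \left(-9 - \left(40 - \sqrt{-5 - 2 + 2 \cdot 4}\right)\right)^{2} = \left(-9 - \left(40 - \sqrt{-5 - 2 + 8}\right)\right)^{2} = \left(-9 - \left(40 - 1\right)\right)^{2} = \left(-9 - 39\right)^{2} = \left(-48\right)^{2} = 2304$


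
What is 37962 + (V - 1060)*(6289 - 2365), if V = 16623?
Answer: 61107174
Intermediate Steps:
37962 + (V - 1060)*(6289 - 2365) = 37962 + (16623 - 1060)*(6289 - 2365) = 37962 + 15563*3924 = 37962 + 61069212 = 61107174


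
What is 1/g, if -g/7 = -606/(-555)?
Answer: -185/1414 ≈ -0.13083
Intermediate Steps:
g = -1414/185 (g = -(-4242)/(-555) = -(-4242)*(-1)/555 = -7*202/185 = -1414/185 ≈ -7.6432)
1/g = 1/(-1414/185) = -185/1414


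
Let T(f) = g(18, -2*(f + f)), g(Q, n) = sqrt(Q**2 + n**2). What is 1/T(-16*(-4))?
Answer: sqrt(16465)/32930 ≈ 0.0038966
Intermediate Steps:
T(f) = sqrt(324 + 16*f**2) (T(f) = sqrt(18**2 + (-2*(f + f))**2) = sqrt(324 + (-4*f)**2) = sqrt(324 + 16*f**2))
1/T(-16*(-4)) = 1/(2*sqrt(81 + 4*(-16*(-4))**2)) = 1/(2*sqrt(81 + 4*64**2)) = 1/(2*sqrt(81 + 4*4096)) = 1/(2*sqrt(81 + 16384)) = 1/(2*sqrt(16465)) = sqrt(16465)/32930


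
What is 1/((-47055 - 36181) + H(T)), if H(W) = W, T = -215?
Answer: -1/83451 ≈ -1.1983e-5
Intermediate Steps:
1/((-47055 - 36181) + H(T)) = 1/((-47055 - 36181) - 215) = 1/(-83236 - 215) = 1/(-83451) = -1/83451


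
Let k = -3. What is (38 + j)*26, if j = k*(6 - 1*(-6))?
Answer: 52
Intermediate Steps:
j = -36 (j = -3*(6 - 1*(-6)) = -3*(6 + 6) = -3*12 = -36)
(38 + j)*26 = (38 - 36)*26 = 2*26 = 52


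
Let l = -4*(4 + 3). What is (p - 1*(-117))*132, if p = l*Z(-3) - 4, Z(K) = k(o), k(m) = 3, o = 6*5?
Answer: 3828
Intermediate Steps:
o = 30
Z(K) = 3
l = -28 (l = -4*7 = -28)
p = -88 (p = -28*3 - 4 = -84 - 4 = -88)
(p - 1*(-117))*132 = (-88 - 1*(-117))*132 = (-88 + 117)*132 = 29*132 = 3828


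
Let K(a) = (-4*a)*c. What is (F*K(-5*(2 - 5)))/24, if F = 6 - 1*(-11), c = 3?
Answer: -255/2 ≈ -127.50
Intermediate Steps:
K(a) = -12*a (K(a) = -4*a*3 = -12*a)
F = 17 (F = 6 + 11 = 17)
(F*K(-5*(2 - 5)))/24 = (17*(-(-60)*(2 - 5)))/24 = (17*(-(-60)*(-3)))*(1/24) = (17*(-12*15))*(1/24) = (17*(-180))*(1/24) = -3060*1/24 = -255/2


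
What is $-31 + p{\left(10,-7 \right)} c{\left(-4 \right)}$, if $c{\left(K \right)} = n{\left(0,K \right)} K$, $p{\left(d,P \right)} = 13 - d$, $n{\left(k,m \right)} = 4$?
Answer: $-79$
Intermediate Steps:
$c{\left(K \right)} = 4 K$
$-31 + p{\left(10,-7 \right)} c{\left(-4 \right)} = -31 + \left(13 - 10\right) 4 \left(-4\right) = -31 + \left(13 - 10\right) \left(-16\right) = -31 + 3 \left(-16\right) = -31 - 48 = -79$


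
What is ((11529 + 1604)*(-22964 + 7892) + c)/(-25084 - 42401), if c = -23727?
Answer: 65988101/22495 ≈ 2933.5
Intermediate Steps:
((11529 + 1604)*(-22964 + 7892) + c)/(-25084 - 42401) = ((11529 + 1604)*(-22964 + 7892) - 23727)/(-25084 - 42401) = (13133*(-15072) - 23727)/(-67485) = (-197940576 - 23727)*(-1/67485) = -197964303*(-1/67485) = 65988101/22495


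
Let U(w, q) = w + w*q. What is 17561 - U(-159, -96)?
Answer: 2456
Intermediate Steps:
U(w, q) = w + q*w
17561 - U(-159, -96) = 17561 - (-159)*(1 - 96) = 17561 - (-159)*(-95) = 17561 - 1*15105 = 17561 - 15105 = 2456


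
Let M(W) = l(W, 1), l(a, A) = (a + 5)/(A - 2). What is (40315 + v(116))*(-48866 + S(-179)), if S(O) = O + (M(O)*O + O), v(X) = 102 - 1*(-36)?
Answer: -3251207610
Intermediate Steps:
l(a, A) = (5 + a)/(-2 + A)
M(W) = -5 - W (M(W) = (5 + W)/(-2 + 1) = (5 + W)/(-1) = -(5 + W) = -5 - W)
v(X) = 138 (v(X) = 102 + 36 = 138)
S(O) = 2*O + O*(-5 - O) (S(O) = O + ((-5 - O)*O + O) = O + (O*(-5 - O) + O) = O + (O + O*(-5 - O)) = 2*O + O*(-5 - O))
(40315 + v(116))*(-48866 + S(-179)) = (40315 + 138)*(-48866 - 179*(-3 - 1*(-179))) = 40453*(-48866 - 179*(-3 + 179)) = 40453*(-48866 - 179*176) = 40453*(-48866 - 31504) = 40453*(-80370) = -3251207610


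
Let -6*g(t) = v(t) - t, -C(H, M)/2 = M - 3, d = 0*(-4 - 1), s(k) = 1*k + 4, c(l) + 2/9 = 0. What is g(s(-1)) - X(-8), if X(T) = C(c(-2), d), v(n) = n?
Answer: -6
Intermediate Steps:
c(l) = -2/9 (c(l) = -2/9 + 0 = -2/9)
s(k) = 4 + k (s(k) = k + 4 = 4 + k)
d = 0 (d = 0*(-5) = 0)
C(H, M) = 6 - 2*M (C(H, M) = -2*(M - 3) = -2*(-3 + M) = 6 - 2*M)
X(T) = 6 (X(T) = 6 - 2*0 = 6 + 0 = 6)
g(t) = 0 (g(t) = -(t - t)/6 = -1/6*0 = 0)
g(s(-1)) - X(-8) = 0 - 1*6 = 0 - 6 = -6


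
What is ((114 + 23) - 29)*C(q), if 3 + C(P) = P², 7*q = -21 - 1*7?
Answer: 1404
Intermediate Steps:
q = -4 (q = (-21 - 1*7)/7 = (-21 - 7)/7 = (⅐)*(-28) = -4)
C(P) = -3 + P²
((114 + 23) - 29)*C(q) = ((114 + 23) - 29)*(-3 + (-4)²) = (137 - 29)*(-3 + 16) = 108*13 = 1404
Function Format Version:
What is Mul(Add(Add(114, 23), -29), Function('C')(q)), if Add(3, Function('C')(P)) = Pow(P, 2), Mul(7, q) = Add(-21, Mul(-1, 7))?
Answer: 1404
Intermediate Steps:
q = -4 (q = Mul(Rational(1, 7), Add(-21, Mul(-1, 7))) = Mul(Rational(1, 7), Add(-21, -7)) = Mul(Rational(1, 7), -28) = -4)
Function('C')(P) = Add(-3, Pow(P, 2))
Mul(Add(Add(114, 23), -29), Function('C')(q)) = Mul(Add(Add(114, 23), -29), Add(-3, Pow(-4, 2))) = Mul(Add(137, -29), Add(-3, 16)) = Mul(108, 13) = 1404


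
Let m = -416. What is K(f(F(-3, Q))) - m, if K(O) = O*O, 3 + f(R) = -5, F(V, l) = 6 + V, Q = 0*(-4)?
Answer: 480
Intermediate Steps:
Q = 0
f(R) = -8 (f(R) = -3 - 5 = -8)
K(O) = O²
K(f(F(-3, Q))) - m = (-8)² - 1*(-416) = 64 + 416 = 480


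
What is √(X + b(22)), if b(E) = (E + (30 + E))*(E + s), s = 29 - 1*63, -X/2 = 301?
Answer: I*√1490 ≈ 38.601*I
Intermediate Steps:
X = -602 (X = -2*301 = -602)
s = -34 (s = 29 - 63 = -34)
b(E) = (-34 + E)*(30 + 2*E) (b(E) = (E + (30 + E))*(E - 34) = (30 + 2*E)*(-34 + E) = (-34 + E)*(30 + 2*E))
√(X + b(22)) = √(-602 + (-1020 - 38*22 + 2*22²)) = √(-602 + (-1020 - 836 + 2*484)) = √(-602 + (-1020 - 836 + 968)) = √(-602 - 888) = √(-1490) = I*√1490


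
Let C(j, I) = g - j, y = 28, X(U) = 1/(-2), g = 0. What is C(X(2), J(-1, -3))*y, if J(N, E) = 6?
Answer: 14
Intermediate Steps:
X(U) = -1/2
C(j, I) = -j (C(j, I) = 0 - j = -j)
C(X(2), J(-1, -3))*y = -1*(-1/2)*28 = (1/2)*28 = 14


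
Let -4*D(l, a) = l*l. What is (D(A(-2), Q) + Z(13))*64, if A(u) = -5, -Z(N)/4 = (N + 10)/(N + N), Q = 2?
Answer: -8144/13 ≈ -626.46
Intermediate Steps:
Z(N) = -2*(10 + N)/N (Z(N) = -4*(N + 10)/(N + N) = -4*(10 + N)/(2*N) = -4*(10 + N)*1/(2*N) = -2*(10 + N)/N)
D(l, a) = -l**2/4 (D(l, a) = -l*l/4 = -l**2/4)
(D(A(-2), Q) + Z(13))*64 = (-1/4*(-5)**2 + (-2 - 20/13))*64 = (-1/4*25 + (-2 - 20*1/13))*64 = (-25/4 + (-2 - 20/13))*64 = (-25/4 - 46/13)*64 = -509/52*64 = -8144/13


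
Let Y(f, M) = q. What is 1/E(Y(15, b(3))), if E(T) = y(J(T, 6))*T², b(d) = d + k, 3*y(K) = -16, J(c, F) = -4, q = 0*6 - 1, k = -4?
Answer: -3/16 ≈ -0.18750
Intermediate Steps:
q = -1 (q = 0 - 1 = -1)
y(K) = -16/3 (y(K) = (⅓)*(-16) = -16/3)
b(d) = -4 + d (b(d) = d - 4 = -4 + d)
Y(f, M) = -1
E(T) = -16*T²/3
1/E(Y(15, b(3))) = 1/(-16/3*(-1)²) = 1/(-16/3*1) = 1/(-16/3) = -3/16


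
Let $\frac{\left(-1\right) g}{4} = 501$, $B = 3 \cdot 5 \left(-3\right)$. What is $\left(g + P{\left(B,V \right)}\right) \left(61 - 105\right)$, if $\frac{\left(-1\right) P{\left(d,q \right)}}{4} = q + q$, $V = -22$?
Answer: $80432$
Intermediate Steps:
$B = -45$ ($B = 15 \left(-3\right) = -45$)
$P{\left(d,q \right)} = - 8 q$ ($P{\left(d,q \right)} = - 4 \left(q + q\right) = - 4 \cdot 2 q = - 8 q$)
$g = -2004$ ($g = \left(-4\right) 501 = -2004$)
$\left(g + P{\left(B,V \right)}\right) \left(61 - 105\right) = \left(-2004 - -176\right) \left(61 - 105\right) = \left(-2004 + 176\right) \left(-44\right) = \left(-1828\right) \left(-44\right) = 80432$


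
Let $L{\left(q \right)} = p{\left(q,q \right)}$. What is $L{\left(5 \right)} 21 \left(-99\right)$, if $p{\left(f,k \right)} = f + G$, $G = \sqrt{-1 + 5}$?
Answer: $-14553$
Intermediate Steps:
$G = 2$ ($G = \sqrt{4} = 2$)
$p{\left(f,k \right)} = 2 + f$ ($p{\left(f,k \right)} = f + 2 = 2 + f$)
$L{\left(q \right)} = 2 + q$
$L{\left(5 \right)} 21 \left(-99\right) = \left(2 + 5\right) 21 \left(-99\right) = 7 \cdot 21 \left(-99\right) = 147 \left(-99\right) = -14553$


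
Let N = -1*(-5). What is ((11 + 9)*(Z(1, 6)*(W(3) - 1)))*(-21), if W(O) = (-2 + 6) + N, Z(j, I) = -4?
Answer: 13440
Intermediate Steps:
N = 5
W(O) = 9 (W(O) = (-2 + 6) + 5 = 4 + 5 = 9)
((11 + 9)*(Z(1, 6)*(W(3) - 1)))*(-21) = ((11 + 9)*(-4*(9 - 1)))*(-21) = (20*(-4*8))*(-21) = (20*(-32))*(-21) = -640*(-21) = 13440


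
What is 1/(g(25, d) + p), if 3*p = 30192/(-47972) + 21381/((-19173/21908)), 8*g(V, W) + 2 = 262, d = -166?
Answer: -459883578/3730283909827 ≈ -0.00012328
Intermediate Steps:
g(V, W) = 65/2 (g(V, W) = -¼ + (⅛)*262 = -¼ + 131/4 = 65/2)
p = -1872615063056/229941789 (p = (30192/(-47972) + 21381/((-19173/21908)))/3 = (30192*(-1/47972) + 21381/((-19173*1/21908)))/3 = (-7548/11993 + 21381/(-19173/21908))/3 = (-7548/11993 + 21381*(-21908/19173))/3 = (-7548/11993 - 156138316/6391)/3 = (⅓)*(-1872615063056/76647263) = -1872615063056/229941789 ≈ -8143.9)
1/(g(25, d) + p) = 1/(65/2 - 1872615063056/229941789) = 1/(-3730283909827/459883578) = -459883578/3730283909827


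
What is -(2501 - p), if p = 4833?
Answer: 2332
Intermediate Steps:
-(2501 - p) = -(2501 - 1*4833) = -(2501 - 4833) = -1*(-2332) = 2332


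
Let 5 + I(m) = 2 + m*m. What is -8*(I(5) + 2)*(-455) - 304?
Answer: 87056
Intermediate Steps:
I(m) = -3 + m² (I(m) = -5 + (2 + m*m) = -5 + (2 + m²) = -3 + m²)
-8*(I(5) + 2)*(-455) - 304 = -8*((-3 + 5²) + 2)*(-455) - 304 = -8*((-3 + 25) + 2)*(-455) - 304 = -8*(22 + 2)*(-455) - 304 = -8*24*(-455) - 304 = -192*(-455) - 304 = 87360 - 304 = 87056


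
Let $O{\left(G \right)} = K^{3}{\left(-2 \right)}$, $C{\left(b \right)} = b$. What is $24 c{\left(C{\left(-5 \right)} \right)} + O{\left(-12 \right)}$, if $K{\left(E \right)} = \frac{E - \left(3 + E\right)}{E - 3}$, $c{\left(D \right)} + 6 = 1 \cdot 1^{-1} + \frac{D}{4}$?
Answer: $- \frac{18723}{125} \approx -149.78$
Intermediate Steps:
$c{\left(D \right)} = -5 + \frac{D}{4}$ ($c{\left(D \right)} = -6 + \left(1 \cdot 1^{-1} + \frac{D}{4}\right) = -6 + \left(1 \cdot 1 + D \frac{1}{4}\right) = -6 + \left(1 + \frac{D}{4}\right) = -5 + \frac{D}{4}$)
$K{\left(E \right)} = - \frac{3}{-3 + E}$
$O{\left(G \right)} = \frac{27}{125}$ ($O{\left(G \right)} = \left(- \frac{3}{-3 - 2}\right)^{3} = \left(- \frac{3}{-5}\right)^{3} = \left(\left(-3\right) \left(- \frac{1}{5}\right)\right)^{3} = \left(\frac{3}{5}\right)^{3} = \frac{27}{125}$)
$24 c{\left(C{\left(-5 \right)} \right)} + O{\left(-12 \right)} = 24 \left(-5 + \frac{1}{4} \left(-5\right)\right) + \frac{27}{125} = 24 \left(-5 - \frac{5}{4}\right) + \frac{27}{125} = 24 \left(- \frac{25}{4}\right) + \frac{27}{125} = -150 + \frac{27}{125} = - \frac{18723}{125}$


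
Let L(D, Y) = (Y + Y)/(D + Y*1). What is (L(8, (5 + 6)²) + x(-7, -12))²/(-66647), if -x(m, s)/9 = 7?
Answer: -62173225/1109072727 ≈ -0.056059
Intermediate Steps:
x(m, s) = -63 (x(m, s) = -9*7 = -63)
L(D, Y) = 2*Y/(D + Y) (L(D, Y) = (2*Y)/(D + Y) = 2*Y/(D + Y))
(L(8, (5 + 6)²) + x(-7, -12))²/(-66647) = (2*(5 + 6)²/(8 + (5 + 6)²) - 63)²/(-66647) = (2*11²/(8 + 11²) - 63)²*(-1/66647) = (2*121/(8 + 121) - 63)²*(-1/66647) = (2*121/129 - 63)²*(-1/66647) = (2*121*(1/129) - 63)²*(-1/66647) = (242/129 - 63)²*(-1/66647) = (-7885/129)²*(-1/66647) = (62173225/16641)*(-1/66647) = -62173225/1109072727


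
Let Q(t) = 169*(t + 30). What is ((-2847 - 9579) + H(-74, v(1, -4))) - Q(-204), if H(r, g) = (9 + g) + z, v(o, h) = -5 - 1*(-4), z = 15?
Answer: 17003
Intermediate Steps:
Q(t) = 5070 + 169*t (Q(t) = 169*(30 + t) = 5070 + 169*t)
v(o, h) = -1 (v(o, h) = -5 + 4 = -1)
H(r, g) = 24 + g (H(r, g) = (9 + g) + 15 = 24 + g)
((-2847 - 9579) + H(-74, v(1, -4))) - Q(-204) = ((-2847 - 9579) + (24 - 1)) - (5070 + 169*(-204)) = (-12426 + 23) - (5070 - 34476) = -12403 - 1*(-29406) = -12403 + 29406 = 17003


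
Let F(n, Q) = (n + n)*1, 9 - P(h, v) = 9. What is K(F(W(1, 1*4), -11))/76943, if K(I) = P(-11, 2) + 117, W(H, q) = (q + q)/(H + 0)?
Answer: 117/76943 ≈ 0.0015206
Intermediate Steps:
P(h, v) = 0 (P(h, v) = 9 - 1*9 = 9 - 9 = 0)
W(H, q) = 2*q/H (W(H, q) = (2*q)/H = 2*q/H)
F(n, Q) = 2*n (F(n, Q) = (2*n)*1 = 2*n)
K(I) = 117 (K(I) = 0 + 117 = 117)
K(F(W(1, 1*4), -11))/76943 = 117/76943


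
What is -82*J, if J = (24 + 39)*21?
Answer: -108486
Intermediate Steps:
J = 1323 (J = 63*21 = 1323)
-82*J = -82*1323 = -108486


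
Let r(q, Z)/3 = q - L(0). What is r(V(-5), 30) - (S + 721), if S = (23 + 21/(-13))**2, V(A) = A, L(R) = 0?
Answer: -201668/169 ≈ -1193.3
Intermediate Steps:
S = 77284/169 (S = (23 + 21*(-1/13))**2 = (23 - 21/13)**2 = (278/13)**2 = 77284/169 ≈ 457.30)
r(q, Z) = 3*q (r(q, Z) = 3*(q - 1*0) = 3*(q + 0) = 3*q)
r(V(-5), 30) - (S + 721) = 3*(-5) - (77284/169 + 721) = -15 - 1*199133/169 = -15 - 199133/169 = -201668/169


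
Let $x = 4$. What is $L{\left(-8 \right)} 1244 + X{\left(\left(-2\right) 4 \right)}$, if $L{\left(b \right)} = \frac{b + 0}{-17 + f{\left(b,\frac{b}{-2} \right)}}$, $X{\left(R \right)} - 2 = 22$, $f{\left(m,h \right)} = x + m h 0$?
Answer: $\frac{10264}{13} \approx 789.54$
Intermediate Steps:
$f{\left(m,h \right)} = 4$ ($f{\left(m,h \right)} = 4 + m h 0 = 4 + h m 0 = 4 + 0 = 4$)
$X{\left(R \right)} = 24$ ($X{\left(R \right)} = 2 + 22 = 24$)
$L{\left(b \right)} = - \frac{b}{13}$ ($L{\left(b \right)} = \frac{b + 0}{-17 + 4} = \frac{b}{-13} = b \left(- \frac{1}{13}\right) = - \frac{b}{13}$)
$L{\left(-8 \right)} 1244 + X{\left(\left(-2\right) 4 \right)} = \left(- \frac{1}{13}\right) \left(-8\right) 1244 + 24 = \frac{8}{13} \cdot 1244 + 24 = \frac{9952}{13} + 24 = \frac{10264}{13}$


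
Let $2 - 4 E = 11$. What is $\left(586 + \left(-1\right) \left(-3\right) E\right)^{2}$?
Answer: $\frac{5368489}{16} \approx 3.3553 \cdot 10^{5}$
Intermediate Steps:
$E = - \frac{9}{4}$ ($E = \frac{1}{2} - \frac{11}{4} = - \frac{9}{4} \approx -2.25$)
$\left(586 + \left(-1\right) \left(-3\right) E\right)^{2} = \left(586 + \left(-1\right) \left(-3\right) \left(- \frac{9}{4}\right)\right)^{2} = \left(586 + 3 \left(- \frac{9}{4}\right)\right)^{2} = \left(586 - \frac{27}{4}\right)^{2} = \left(\frac{2317}{4}\right)^{2} = \frac{5368489}{16}$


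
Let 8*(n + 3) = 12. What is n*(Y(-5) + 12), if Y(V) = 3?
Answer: -45/2 ≈ -22.500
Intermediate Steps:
n = -3/2 (n = -3 + (⅛)*12 = -3 + 3/2 = -3/2 ≈ -1.5000)
n*(Y(-5) + 12) = -3*(3 + 12)/2 = -3/2*15 = -45/2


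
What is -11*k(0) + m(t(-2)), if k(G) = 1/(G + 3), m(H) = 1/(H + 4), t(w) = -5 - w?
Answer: -8/3 ≈ -2.6667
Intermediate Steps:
m(H) = 1/(4 + H)
k(G) = 1/(3 + G)
-11*k(0) + m(t(-2)) = -11/(3 + 0) + 1/(4 + (-5 - 1*(-2))) = -11/3 + 1/(4 + (-5 + 2)) = -11*⅓ + 1/(4 - 3) = -11/3 + 1/1 = -11/3 + 1 = -8/3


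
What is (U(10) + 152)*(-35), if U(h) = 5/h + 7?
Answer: -11165/2 ≈ -5582.5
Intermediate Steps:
U(h) = 7 + 5/h
(U(10) + 152)*(-35) = ((7 + 5/10) + 152)*(-35) = ((7 + 5*(⅒)) + 152)*(-35) = ((7 + ½) + 152)*(-35) = (15/2 + 152)*(-35) = (319/2)*(-35) = -11165/2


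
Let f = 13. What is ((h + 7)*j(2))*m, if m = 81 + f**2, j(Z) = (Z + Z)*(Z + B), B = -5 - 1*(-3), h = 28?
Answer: 0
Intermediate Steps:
B = -2 (B = -5 + 3 = -2)
j(Z) = 2*Z*(-2 + Z) (j(Z) = (Z + Z)*(Z - 2) = (2*Z)*(-2 + Z) = 2*Z*(-2 + Z))
m = 250 (m = 81 + 13**2 = 81 + 169 = 250)
((h + 7)*j(2))*m = ((28 + 7)*(2*2*(-2 + 2)))*250 = (35*(2*2*0))*250 = (35*0)*250 = 0*250 = 0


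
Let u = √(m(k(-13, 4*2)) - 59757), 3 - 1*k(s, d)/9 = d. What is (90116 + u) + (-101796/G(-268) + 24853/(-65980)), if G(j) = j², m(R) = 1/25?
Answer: 6672601455787/74046055 + 2*I*√373481/5 ≈ 90114.0 + 244.45*I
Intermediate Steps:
k(s, d) = 27 - 9*d
m(R) = 1/25
u = 2*I*√373481/5 (u = √(1/25 - 59757) = √(-1493924/25) = 2*I*√373481/5 ≈ 244.45*I)
(90116 + u) + (-101796/G(-268) + 24853/(-65980)) = (90116 + 2*I*√373481/5) + (-101796/((-268)²) + 24853/(-65980)) = (90116 + 2*I*√373481/5) + (-101796/71824 + 24853*(-1/65980)) = (90116 + 2*I*√373481/5) + (-101796*1/71824 - 24853/65980) = (90116 + 2*I*√373481/5) + (-25449/17956 - 24853/65980) = (90116 + 2*I*√373481/5) - 132836593/74046055 = 6672601455787/74046055 + 2*I*√373481/5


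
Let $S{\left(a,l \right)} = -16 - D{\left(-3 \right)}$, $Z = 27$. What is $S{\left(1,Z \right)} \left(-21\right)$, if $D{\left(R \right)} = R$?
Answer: $273$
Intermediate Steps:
$S{\left(a,l \right)} = -13$ ($S{\left(a,l \right)} = -16 - -3 = -16 + 3 = -13$)
$S{\left(1,Z \right)} \left(-21\right) = \left(-13\right) \left(-21\right) = 273$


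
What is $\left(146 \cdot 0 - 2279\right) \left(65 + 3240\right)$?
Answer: $-7532095$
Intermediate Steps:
$\left(146 \cdot 0 - 2279\right) \left(65 + 3240\right) = \left(0 - 2279\right) 3305 = \left(-2279\right) 3305 = -7532095$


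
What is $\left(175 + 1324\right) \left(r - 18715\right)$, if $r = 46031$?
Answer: $40946684$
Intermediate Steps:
$\left(175 + 1324\right) \left(r - 18715\right) = \left(175 + 1324\right) \left(46031 - 18715\right) = 1499 \cdot 27316 = 40946684$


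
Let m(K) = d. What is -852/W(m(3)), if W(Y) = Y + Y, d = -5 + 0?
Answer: 426/5 ≈ 85.200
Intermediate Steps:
d = -5
m(K) = -5
W(Y) = 2*Y
-852/W(m(3)) = -852/(2*(-5)) = -852/(-10) = -852*(-⅒) = 426/5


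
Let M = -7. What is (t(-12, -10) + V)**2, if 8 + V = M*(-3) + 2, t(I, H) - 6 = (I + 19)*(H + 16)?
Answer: 3969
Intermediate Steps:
t(I, H) = 6 + (16 + H)*(19 + I) (t(I, H) = 6 + (I + 19)*(H + 16) = 6 + (19 + I)*(16 + H) = 6 + (16 + H)*(19 + I))
V = 15 (V = -8 + (-7*(-3) + 2) = -8 + (21 + 2) = -8 + 23 = 15)
(t(-12, -10) + V)**2 = ((310 + 16*(-12) + 19*(-10) - 10*(-12)) + 15)**2 = ((310 - 192 - 190 + 120) + 15)**2 = (48 + 15)**2 = 63**2 = 3969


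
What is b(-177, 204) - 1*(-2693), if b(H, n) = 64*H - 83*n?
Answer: -25567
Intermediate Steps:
b(H, n) = -83*n + 64*H
b(-177, 204) - 1*(-2693) = (-83*204 + 64*(-177)) - 1*(-2693) = (-16932 - 11328) + 2693 = -28260 + 2693 = -25567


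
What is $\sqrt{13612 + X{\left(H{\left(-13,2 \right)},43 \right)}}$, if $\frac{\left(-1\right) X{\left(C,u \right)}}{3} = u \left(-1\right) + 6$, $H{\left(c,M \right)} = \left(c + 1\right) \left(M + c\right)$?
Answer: $\sqrt{13723} \approx 117.15$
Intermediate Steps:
$H{\left(c,M \right)} = \left(1 + c\right) \left(M + c\right)$
$X{\left(C,u \right)} = -18 + 3 u$ ($X{\left(C,u \right)} = - 3 \left(u \left(-1\right) + 6\right) = - 3 \left(- u + 6\right) = - 3 \left(6 - u\right) = -18 + 3 u$)
$\sqrt{13612 + X{\left(H{\left(-13,2 \right)},43 \right)}} = \sqrt{13612 + \left(-18 + 3 \cdot 43\right)} = \sqrt{13612 + \left(-18 + 129\right)} = \sqrt{13612 + 111} = \sqrt{13723}$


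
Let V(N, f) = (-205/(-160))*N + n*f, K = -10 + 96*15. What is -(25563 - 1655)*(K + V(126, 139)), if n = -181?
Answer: 2253813137/4 ≈ 5.6345e+8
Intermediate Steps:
K = 1430 (K = -10 + 1440 = 1430)
V(N, f) = -181*f + 41*N/32 (V(N, f) = (-205/(-160))*N - 181*f = (-205*(-1/160))*N - 181*f = 41*N/32 - 181*f = -181*f + 41*N/32)
-(25563 - 1655)*(K + V(126, 139)) = -(25563 - 1655)*(1430 + (-181*139 + (41/32)*126)) = -23908*(1430 + (-25159 + 2583/16)) = -23908*(1430 - 399961/16) = -23908*(-377081)/16 = -1*(-2253813137/4) = 2253813137/4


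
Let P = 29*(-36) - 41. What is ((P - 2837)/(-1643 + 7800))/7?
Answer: -3922/43099 ≈ -0.091000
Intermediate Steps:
P = -1085 (P = -1044 - 41 = -1085)
((P - 2837)/(-1643 + 7800))/7 = ((-1085 - 2837)/(-1643 + 7800))/7 = -3922/6157*(⅐) = -3922*1/6157*(⅐) = -3922/6157*⅐ = -3922/43099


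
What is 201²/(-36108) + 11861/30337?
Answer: -88596461/121712044 ≈ -0.72792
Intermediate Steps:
201²/(-36108) + 11861/30337 = 40401*(-1/36108) + 11861*(1/30337) = -4489/4012 + 11861/30337 = -88596461/121712044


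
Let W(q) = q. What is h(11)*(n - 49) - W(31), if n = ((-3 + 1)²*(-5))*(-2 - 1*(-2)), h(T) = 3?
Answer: -178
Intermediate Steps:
n = 0 (n = ((-2)²*(-5))*(-2 + 2) = (4*(-5))*0 = -20*0 = 0)
h(11)*(n - 49) - W(31) = 3*(0 - 49) - 1*31 = 3*(-49) - 31 = -147 - 31 = -178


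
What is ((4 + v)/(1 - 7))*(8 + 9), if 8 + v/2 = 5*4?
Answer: -238/3 ≈ -79.333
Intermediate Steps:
v = 24 (v = -16 + 2*(5*4) = -16 + 2*20 = -16 + 40 = 24)
((4 + v)/(1 - 7))*(8 + 9) = ((4 + 24)/(1 - 7))*(8 + 9) = (28/(-6))*17 = (28*(-⅙))*17 = -14/3*17 = -238/3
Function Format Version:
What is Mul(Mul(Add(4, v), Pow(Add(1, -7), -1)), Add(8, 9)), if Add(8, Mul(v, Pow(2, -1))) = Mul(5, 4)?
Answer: Rational(-238, 3) ≈ -79.333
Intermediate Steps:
v = 24 (v = Add(-16, Mul(2, Mul(5, 4))) = Add(-16, Mul(2, 20)) = Add(-16, 40) = 24)
Mul(Mul(Add(4, v), Pow(Add(1, -7), -1)), Add(8, 9)) = Mul(Mul(Add(4, 24), Pow(Add(1, -7), -1)), Add(8, 9)) = Mul(Mul(28, Pow(-6, -1)), 17) = Mul(Mul(28, Rational(-1, 6)), 17) = Mul(Rational(-14, 3), 17) = Rational(-238, 3)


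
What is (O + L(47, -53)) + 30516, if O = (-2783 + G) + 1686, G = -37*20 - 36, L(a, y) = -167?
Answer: 28476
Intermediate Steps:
G = -776 (G = -740 - 36 = -776)
O = -1873 (O = (-2783 - 776) + 1686 = -3559 + 1686 = -1873)
(O + L(47, -53)) + 30516 = (-1873 - 167) + 30516 = -2040 + 30516 = 28476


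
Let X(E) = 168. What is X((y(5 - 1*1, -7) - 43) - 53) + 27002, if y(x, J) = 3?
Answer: 27170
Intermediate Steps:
X((y(5 - 1*1, -7) - 43) - 53) + 27002 = 168 + 27002 = 27170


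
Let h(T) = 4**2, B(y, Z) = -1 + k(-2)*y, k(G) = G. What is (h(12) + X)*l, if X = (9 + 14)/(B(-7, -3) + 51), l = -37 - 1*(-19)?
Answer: -9423/32 ≈ -294.47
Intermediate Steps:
l = -18 (l = -37 + 19 = -18)
B(y, Z) = -1 - 2*y
X = 23/64 (X = (9 + 14)/((-1 - 2*(-7)) + 51) = 23/((-1 + 14) + 51) = 23/(13 + 51) = 23/64 ≈ 0.35938)
h(T) = 16
(h(12) + X)*l = (16 + 23/64)*(-18) = (1047/64)*(-18) = -9423/32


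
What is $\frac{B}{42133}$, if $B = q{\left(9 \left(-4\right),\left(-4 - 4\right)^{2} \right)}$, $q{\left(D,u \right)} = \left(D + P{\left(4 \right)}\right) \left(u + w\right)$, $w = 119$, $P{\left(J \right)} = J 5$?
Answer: $- \frac{2928}{42133} \approx -0.069494$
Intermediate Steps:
$P{\left(J \right)} = 5 J$
$q{\left(D,u \right)} = \left(20 + D\right) \left(119 + u\right)$ ($q{\left(D,u \right)} = \left(D + 5 \cdot 4\right) \left(u + 119\right) = \left(D + 20\right) \left(119 + u\right) = \left(20 + D\right) \left(119 + u\right)$)
$B = -2928$ ($B = 2380 + 20 \left(-4 - 4\right)^{2} + 119 \cdot 9 \left(-4\right) + 9 \left(-4\right) \left(-4 - 4\right)^{2} = 2380 + 20 \left(-8\right)^{2} + 119 \left(-36\right) - 36 \left(-8\right)^{2} = 2380 + 20 \cdot 64 - 4284 - 2304 = 2380 + 1280 - 4284 - 2304 = -2928$)
$\frac{B}{42133} = - \frac{2928}{42133}$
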